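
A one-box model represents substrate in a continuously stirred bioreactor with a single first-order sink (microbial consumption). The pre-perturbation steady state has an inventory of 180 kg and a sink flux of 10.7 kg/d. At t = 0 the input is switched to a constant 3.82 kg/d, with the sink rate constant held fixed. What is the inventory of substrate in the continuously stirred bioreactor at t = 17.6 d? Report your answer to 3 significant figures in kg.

τ = M₀/F₀ = 180/10.7 = 16.82 d; rate constant k = 1/τ.
New steady state M_∞ = F₁/k = F₁·τ = 3.82 × 16.82 = 64.262 kg.
M(t) = M_∞ + (M₀ − M_∞)·e^(−t/τ); t/τ = 17.6/16.82 = 1.046, so e^(−t/τ) = 0.3513.
M(t) = 64.262 + 115.7 × 0.3513 = 104.92 kg.

105 kg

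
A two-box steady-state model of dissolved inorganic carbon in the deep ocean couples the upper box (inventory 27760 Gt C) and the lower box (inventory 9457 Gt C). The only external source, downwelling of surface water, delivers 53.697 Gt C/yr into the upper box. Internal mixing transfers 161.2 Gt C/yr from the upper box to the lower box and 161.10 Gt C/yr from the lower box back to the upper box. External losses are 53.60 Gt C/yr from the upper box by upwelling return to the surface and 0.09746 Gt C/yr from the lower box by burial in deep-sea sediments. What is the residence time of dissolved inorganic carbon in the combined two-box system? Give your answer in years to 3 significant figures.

Treat the two boxes together as one reservoir: the mixing fluxes between them are internal recycling, so τ = ΣM / Σ(external losses).
M_total = 27760 + 9457 = 37217 Gt C.
ΣF_external_out = 53.60 + 0.09746 = 53.697 Gt C/yr.
τ = M_total / ΣF_ext = 37217 / 53.697 = 693.1 yr.

693 yr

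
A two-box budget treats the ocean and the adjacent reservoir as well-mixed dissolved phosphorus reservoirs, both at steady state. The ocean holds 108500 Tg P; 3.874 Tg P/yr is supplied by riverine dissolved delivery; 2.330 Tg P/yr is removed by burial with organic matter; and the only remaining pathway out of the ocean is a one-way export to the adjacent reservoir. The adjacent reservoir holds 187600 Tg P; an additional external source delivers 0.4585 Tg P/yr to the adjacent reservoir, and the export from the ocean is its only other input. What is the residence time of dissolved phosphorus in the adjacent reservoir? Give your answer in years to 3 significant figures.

Balance the ocean: ΣF_in = 3.8740 Tg P/yr.
Export to the adjacent reservoir = ΣF_in − (2.330) = 1.5440 Tg P/yr.
Total input to the adjacent reservoir = 1.5440 + 0.4585 = 2.0025 Tg P/yr; at steady state this equals its total output.
τ = M / F = 187600 / 2.0025 = 93680 yr.

93700 yr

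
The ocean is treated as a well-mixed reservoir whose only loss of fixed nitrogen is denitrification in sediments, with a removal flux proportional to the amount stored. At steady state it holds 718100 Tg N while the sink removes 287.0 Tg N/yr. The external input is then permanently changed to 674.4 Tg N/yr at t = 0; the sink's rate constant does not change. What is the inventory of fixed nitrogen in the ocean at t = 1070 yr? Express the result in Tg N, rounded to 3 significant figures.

1.06×10^6 Tg N

τ = M₀/F₀ = 718100/287.0 = 2502 yr; rate constant k = 1/τ.
New steady state M_∞ = F₁/k = F₁·τ = 674.4 × 2502 = 1.6874×10^6 Tg N.
M(t) = M_∞ + (M₀ − M_∞)·e^(−t/τ); t/τ = 1070/2502 = 0.4276, so e^(−t/τ) = 0.6520.
M(t) = 1.6874×10^6 − 969300 × 0.6520 = 1.0554×10^6 Tg N.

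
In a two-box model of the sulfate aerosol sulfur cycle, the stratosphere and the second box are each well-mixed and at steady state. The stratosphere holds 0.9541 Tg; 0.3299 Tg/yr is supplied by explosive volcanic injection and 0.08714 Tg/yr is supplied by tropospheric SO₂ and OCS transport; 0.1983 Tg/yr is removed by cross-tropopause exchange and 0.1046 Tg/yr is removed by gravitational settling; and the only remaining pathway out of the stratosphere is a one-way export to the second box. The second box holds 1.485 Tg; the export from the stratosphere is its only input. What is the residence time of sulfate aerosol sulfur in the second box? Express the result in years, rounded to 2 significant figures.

Balance the stratosphere: ΣF_in = 0.3299 + 0.08714 = 0.41704 Tg/yr.
Export to the second box = ΣF_in − (0.1983 + 0.1046) = 0.11414 Tg/yr.
At steady state the output of the second box equals its input, 0.11414 Tg/yr.
τ = M / F = 1.485 / 0.11414 = 13.01 yr.

13 yr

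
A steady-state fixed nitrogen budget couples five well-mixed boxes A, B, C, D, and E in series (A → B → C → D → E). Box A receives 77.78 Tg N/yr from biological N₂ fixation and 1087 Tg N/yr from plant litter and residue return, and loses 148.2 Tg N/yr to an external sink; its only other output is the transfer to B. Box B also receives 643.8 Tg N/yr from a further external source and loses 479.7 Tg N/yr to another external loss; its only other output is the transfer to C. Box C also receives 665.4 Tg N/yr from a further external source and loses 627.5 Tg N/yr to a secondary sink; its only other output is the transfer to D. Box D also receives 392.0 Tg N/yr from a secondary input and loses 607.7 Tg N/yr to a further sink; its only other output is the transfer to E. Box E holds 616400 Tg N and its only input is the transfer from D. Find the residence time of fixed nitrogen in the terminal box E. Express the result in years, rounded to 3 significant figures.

Box A: F(A→B) = (77.78 + 1087) − 148.2 = 1016.6 Tg N/yr.
Box B: F(B→C) = (1016.6 + 643.8) − 479.7 = 1180.7 Tg N/yr.
Box C: F(C→D) = (1180.7 + 665.4) − 627.5 = 1218.6 Tg N/yr.
Box D: F(D→E) = (1218.6 + 392.0) − 607.7 = 1002.9 Tg N/yr.
Box E throughput = its input = 1002.9 Tg N/yr; τ = 616400 / 1002.9 = 614.6 yr.

615 yr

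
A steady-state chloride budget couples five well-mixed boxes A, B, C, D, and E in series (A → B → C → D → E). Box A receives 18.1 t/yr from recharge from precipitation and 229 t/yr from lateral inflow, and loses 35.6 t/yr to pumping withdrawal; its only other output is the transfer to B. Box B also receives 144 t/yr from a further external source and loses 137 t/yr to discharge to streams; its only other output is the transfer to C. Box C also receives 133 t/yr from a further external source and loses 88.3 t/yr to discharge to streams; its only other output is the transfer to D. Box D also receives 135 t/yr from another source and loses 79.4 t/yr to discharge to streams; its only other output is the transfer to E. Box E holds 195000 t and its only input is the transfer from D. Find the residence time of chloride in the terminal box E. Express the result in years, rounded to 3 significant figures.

Box A: F(A→B) = (18.1 + 229) − 35.6 = 211.50 t/yr.
Box B: F(B→C) = (211.50 + 144) − 137 = 218.50 t/yr.
Box C: F(C→D) = (218.50 + 133) − 88.3 = 263.20 t/yr.
Box D: F(D→E) = (263.20 + 135) − 79.4 = 318.80 t/yr.
Box E throughput = its input = 318.80 t/yr; τ = 195000 / 318.80 = 611.7 yr.

612 yr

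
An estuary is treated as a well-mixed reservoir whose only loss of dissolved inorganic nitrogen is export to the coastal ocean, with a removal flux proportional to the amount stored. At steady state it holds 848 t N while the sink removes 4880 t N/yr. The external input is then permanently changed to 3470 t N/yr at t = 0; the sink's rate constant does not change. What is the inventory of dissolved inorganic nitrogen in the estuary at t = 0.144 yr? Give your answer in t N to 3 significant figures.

Residence time τ = M₀/F₀ = 0.1738 yr. The eventual steady state is M_∞ = M₀·(F₁/F₀) = 848 × 3470/4880 = 602.98 t N.
The anomaly ΔM(t) = M(t) − M_∞ decays as ΔM₀·e^(−t/τ) with ΔM₀ = 848 − 602.98 = 245.0 t N.
At t = 0.144 yr, e^(−t/τ) = e^(−0.8287) = 0.4366, so ΔM = 107.0 t N and M = 602.98 + 107.0 = 709.96 t N.

710 t N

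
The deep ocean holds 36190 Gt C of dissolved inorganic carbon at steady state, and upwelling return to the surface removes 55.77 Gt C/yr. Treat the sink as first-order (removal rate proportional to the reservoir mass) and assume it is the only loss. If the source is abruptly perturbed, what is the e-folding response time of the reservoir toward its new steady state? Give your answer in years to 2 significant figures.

650 yr

For a linear reservoir the response time equals the residence time τ = M/F.
τ = 36190 / 55.77 = 648.9 yr.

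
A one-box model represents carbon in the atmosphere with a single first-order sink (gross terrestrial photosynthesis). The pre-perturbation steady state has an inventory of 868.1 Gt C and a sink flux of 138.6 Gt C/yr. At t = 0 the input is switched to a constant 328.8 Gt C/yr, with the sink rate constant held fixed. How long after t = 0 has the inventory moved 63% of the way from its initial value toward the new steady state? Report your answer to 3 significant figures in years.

τ = M₀/F₀ = 868.1/138.6 = 6.263 yr.
The remaining gap fraction is e^(−t/τ); 63% covered ⇒ e^(−t/τ) = 0.370.
t = −τ ln(0.370) = 6.263 × 0.9943 = 6.227 yr.

6.23 yr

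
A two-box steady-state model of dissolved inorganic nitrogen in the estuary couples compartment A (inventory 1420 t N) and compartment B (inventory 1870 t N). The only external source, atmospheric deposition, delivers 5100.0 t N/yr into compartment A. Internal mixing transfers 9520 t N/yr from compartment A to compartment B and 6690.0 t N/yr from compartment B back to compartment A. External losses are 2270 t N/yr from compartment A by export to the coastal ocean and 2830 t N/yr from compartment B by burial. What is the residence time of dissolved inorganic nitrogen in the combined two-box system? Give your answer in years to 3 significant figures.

Residence time in the combined system uses the total inventory and the total *external* removal — internal exchanges between the two boxes cancel.
M_total = 1420 + 1870 = 3290.0 t N.
ΣF_external_out = 2270 + 2830 = 5100.0 t N/yr.
τ = M_total / ΣF_ext = 3290.0 / 5100.0 = 0.6451 yr.

0.645 yr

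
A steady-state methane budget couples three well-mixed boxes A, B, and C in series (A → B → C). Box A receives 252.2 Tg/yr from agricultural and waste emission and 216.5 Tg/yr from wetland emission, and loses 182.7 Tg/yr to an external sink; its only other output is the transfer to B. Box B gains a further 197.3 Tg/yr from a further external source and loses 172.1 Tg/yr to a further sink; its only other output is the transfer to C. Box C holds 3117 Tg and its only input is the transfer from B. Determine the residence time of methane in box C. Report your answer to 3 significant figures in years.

10.0 yr

Box A: F(A→B) = (252.2 + 216.5) − 182.7 = 286.00 Tg/yr.
Box B: F(B→C) = (286.00 + 197.3) − 172.1 = 311.20 Tg/yr.
Box C throughput = its input = 311.20 Tg/yr; τ = 3117 / 311.20 = 10.02 yr.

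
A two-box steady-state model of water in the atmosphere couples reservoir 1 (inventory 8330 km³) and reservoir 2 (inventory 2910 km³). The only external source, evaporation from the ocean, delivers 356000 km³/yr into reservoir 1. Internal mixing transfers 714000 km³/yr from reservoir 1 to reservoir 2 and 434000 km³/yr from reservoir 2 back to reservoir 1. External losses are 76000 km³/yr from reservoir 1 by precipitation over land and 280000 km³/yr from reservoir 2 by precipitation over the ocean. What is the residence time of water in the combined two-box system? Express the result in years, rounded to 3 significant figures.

Residence time in the combined system uses the total inventory and the total *external* removal — internal exchanges between the two boxes cancel.
M_total = 8330 + 2910 = 11240 km³.
ΣF_external_out = 76000 + 280000 = 356000 km³/yr.
τ = M_total / ΣF_ext = 11240 / 356000 = 0.03157 yr.

0.0316 yr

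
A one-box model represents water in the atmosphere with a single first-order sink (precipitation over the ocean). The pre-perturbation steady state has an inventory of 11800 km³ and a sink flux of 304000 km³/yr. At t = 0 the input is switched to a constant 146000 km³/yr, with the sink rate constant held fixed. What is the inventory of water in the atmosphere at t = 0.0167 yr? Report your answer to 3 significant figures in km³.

The sink rate constant is k = F₀/M₀ = 304000/11800 = 25.76 yr⁻¹.
Solving dM/dt = F₁ − kM with M(0) = M₀ gives M(t) = F₁/k + (M₀ − F₁/k)·e^(−kt).
F₁/k = 146000/25.76 = 5667.1 km³; kt = 25.76 × 0.0167 = 0.4302, e^(−kt) = 0.6504.
M(0.0167) = 5667.1 + (11800 − 5667.1) × 0.6504 = 5667.1 + 3989 = 9655.7 km³.

9660 km³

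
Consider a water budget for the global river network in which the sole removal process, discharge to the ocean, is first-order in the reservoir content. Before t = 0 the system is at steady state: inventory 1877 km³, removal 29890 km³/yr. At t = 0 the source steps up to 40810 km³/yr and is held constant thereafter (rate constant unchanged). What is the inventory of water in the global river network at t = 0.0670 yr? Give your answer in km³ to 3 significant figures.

Residence time τ = M₀/F₀ = 0.06280 yr. The eventual steady state is M_∞ = M₀·(F₁/F₀) = 1877 × 40810/29890 = 2562.7 km³.
The anomaly ΔM(t) = M(t) − M_∞ decays as ΔM₀·e^(−t/τ) with ΔM₀ = 1877 − 2562.7 = −685.7 km³.
At t = 0.0670 yr, e^(−t/τ) = e^(−1.067) = 0.3441, so ΔM = −235.9 km³ and M = 2562.7 − 235.9 = 2326.8 km³.

2330 km³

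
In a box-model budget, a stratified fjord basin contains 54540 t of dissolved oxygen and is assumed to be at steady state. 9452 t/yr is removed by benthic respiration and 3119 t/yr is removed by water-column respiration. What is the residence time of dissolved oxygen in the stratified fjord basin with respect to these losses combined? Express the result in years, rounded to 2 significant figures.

Total removal = 9452 + 3119 = 12571 t/yr.
τ = M / ΣF_out = 54540 / 12571 = 4.339 yr.

4.3 yr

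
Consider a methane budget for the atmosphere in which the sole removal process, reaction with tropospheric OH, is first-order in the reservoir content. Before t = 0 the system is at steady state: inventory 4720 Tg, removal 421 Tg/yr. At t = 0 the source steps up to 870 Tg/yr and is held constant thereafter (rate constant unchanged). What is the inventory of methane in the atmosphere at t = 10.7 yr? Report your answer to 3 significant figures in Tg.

7820 Tg

Residence time τ = M₀/F₀ = 11.21 yr. The eventual steady state is M_∞ = M₀·(F₁/F₀) = 4720 × 870/421 = 9753.9 Tg.
The anomaly ΔM(t) = M(t) − M_∞ decays as ΔM₀·e^(−t/τ) with ΔM₀ = 4720 − 9753.9 = −5034 Tg.
At t = 10.7 yr, e^(−t/τ) = e^(−0.9544) = 0.3850, so ΔM = −1938 Tg and M = 9753.9 − 1938 = 7815.6 Tg.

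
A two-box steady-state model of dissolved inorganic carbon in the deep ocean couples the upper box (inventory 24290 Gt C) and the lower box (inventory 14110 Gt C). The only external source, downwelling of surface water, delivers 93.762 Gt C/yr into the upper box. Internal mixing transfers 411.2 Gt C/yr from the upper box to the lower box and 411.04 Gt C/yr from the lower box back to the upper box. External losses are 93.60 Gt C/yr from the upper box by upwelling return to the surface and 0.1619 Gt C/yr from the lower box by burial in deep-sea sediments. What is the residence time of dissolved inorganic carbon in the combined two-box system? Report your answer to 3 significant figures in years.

For the system as a whole, the A↔B exchange is internal and contributes nothing to the throughput; only the external sinks remove mass.
M_total = 24290 + 14110 = 38400 Gt C.
ΣF_external_out = 93.60 + 0.1619 = 93.762 Gt C/yr.
τ = M_total / ΣF_ext = 38400 / 93.762 = 409.5 yr.

410 yr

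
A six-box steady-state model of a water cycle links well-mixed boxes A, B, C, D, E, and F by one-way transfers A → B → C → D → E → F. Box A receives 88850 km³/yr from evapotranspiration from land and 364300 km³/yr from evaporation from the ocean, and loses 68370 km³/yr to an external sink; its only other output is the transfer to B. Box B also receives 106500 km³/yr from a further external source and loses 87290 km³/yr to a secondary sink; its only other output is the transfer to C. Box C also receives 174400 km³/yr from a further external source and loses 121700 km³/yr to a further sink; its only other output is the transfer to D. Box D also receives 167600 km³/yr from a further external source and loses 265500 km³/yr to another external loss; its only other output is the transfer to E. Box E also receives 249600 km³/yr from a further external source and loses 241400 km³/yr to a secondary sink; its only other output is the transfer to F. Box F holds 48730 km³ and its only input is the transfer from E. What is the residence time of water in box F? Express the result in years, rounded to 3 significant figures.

0.133 yr

Box A: F(A→B) = (88850 + 364300) − 68370 = 384780 km³/yr.
Box B: F(B→C) = (384780 + 106500) − 87290 = 403990 km³/yr.
Box C: F(C→D) = (403990 + 174400) − 121700 = 456690 km³/yr.
Box D: F(D→E) = (456690 + 167600) − 265500 = 358790 km³/yr.
Box E: F(E→F) = (358790 + 249600) − 241400 = 366990 km³/yr.
Box F throughput = its input = 366990 km³/yr; τ = 48730 / 366990 = 0.1328 yr.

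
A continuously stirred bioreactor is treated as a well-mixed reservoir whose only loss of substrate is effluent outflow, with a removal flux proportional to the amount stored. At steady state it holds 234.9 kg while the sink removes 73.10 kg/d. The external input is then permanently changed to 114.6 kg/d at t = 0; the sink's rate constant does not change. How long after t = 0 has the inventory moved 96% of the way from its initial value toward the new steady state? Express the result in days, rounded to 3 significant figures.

τ = M₀/F₀ = 234.9/73.10 = 3.213 d.
The remaining gap fraction is e^(−t/τ); 96% covered ⇒ e^(−t/τ) = 0.0400.
t = −τ ln(0.0400) = 3.213 × 3.219 = 10.34 d.

10.3 d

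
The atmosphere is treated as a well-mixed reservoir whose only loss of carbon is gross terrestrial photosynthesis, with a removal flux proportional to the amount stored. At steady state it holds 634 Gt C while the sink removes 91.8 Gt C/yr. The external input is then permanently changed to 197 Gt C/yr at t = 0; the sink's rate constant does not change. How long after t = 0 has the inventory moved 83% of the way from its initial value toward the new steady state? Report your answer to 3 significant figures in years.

12.2 yr

τ = M₀/F₀ = 634/91.8 = 6.906 yr.
The remaining gap fraction is e^(−t/τ); 83% covered ⇒ e^(−t/τ) = 0.170.
t = −τ ln(0.170) = 6.906 × 1.772 = 12.24 yr.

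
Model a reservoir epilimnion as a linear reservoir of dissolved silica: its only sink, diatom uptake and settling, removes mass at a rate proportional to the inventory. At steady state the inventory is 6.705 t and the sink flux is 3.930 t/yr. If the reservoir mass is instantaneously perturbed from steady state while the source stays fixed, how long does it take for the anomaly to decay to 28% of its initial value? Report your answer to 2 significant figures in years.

For a linear reservoir the anomaly decays as exp(−t/τ) with τ = M/F = 6.705/3.930 = 1.706 yr.
exp(−t/τ) = 0.28 ⇒ t = −τ ln(0.28) = 1.706 × 1.273 = 2.172 yr.

2.2 yr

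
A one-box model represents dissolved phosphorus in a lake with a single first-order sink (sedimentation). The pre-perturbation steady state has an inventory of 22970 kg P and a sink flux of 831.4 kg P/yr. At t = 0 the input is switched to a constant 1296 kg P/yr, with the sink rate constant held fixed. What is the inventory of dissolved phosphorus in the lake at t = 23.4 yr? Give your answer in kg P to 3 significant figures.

30300 kg P

τ = M₀/F₀ = 22970/831.4 = 27.63 yr; rate constant k = 1/τ.
New steady state M_∞ = F₁/k = F₁·τ = 1296 × 27.63 = 35806 kg P.
M(t) = M_∞ + (M₀ − M_∞)·e^(−t/τ); t/τ = 23.4/27.63 = 0.8470, so e^(−t/τ) = 0.4287.
M(t) = 35806 − 12840 × 0.4287 = 30303 kg P.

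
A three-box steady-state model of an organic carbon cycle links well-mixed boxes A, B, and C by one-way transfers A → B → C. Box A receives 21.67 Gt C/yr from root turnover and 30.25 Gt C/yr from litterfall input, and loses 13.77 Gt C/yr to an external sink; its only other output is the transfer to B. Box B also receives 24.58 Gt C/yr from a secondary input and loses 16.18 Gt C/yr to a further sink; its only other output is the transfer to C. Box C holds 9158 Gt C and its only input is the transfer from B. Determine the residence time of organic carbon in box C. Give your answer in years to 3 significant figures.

197 yr

Box A: F(A→B) = (21.67 + 30.25) − 13.77 = 38.150 Gt C/yr.
Box B: F(B→C) = (38.150 + 24.58) − 16.18 = 46.550 Gt C/yr.
Box C throughput = its input = 46.550 Gt C/yr; τ = 9158 / 46.550 = 196.7 yr.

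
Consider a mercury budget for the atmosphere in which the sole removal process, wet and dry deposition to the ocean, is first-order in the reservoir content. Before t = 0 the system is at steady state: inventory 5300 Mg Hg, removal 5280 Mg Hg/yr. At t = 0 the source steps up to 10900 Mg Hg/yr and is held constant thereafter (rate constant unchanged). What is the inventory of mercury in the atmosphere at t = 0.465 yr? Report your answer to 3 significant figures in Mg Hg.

The sink rate constant is k = F₀/M₀ = 5280/5300 = 0.9962 yr⁻¹.
Solving dM/dt = F₁ − kM with M(0) = M₀ gives M(t) = F₁/k + (M₀ − F₁/k)·e^(−kt).
F₁/k = 10900/0.9962 = 10941 Mg Hg; kt = 0.9962 × 0.465 = 0.4632, e^(−kt) = 0.6292.
M(0.465) = 10941 + (5300 − 10941) × 0.6292 = 10941 − 3550 = 7391.6 Mg Hg.

7390 Mg Hg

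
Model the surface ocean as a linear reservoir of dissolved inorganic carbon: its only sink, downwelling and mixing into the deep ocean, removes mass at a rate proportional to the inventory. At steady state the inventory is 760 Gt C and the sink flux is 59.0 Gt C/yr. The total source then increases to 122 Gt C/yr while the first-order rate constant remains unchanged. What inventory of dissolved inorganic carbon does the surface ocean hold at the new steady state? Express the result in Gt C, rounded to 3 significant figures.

Rate constant k = F/M = 59.0 / 760 = 0.07763 yr⁻¹.
At the new steady state, source = k·M_new ⇒ M_new = 122 / 0.07763 = 1572 Gt C.
(Equivalently M_new = M × F_new/F_old = 760 × 122/59.0.)

1570 Gt C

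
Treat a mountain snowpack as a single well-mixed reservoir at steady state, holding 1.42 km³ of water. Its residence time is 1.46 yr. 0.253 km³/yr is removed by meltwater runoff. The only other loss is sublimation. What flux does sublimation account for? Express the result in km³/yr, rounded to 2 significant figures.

Total removal F = M/τ = 1.42 / 1.46 = 0.9726 km³/yr.
Sublimation = F − (0.253) = 0.9726 − 0.2530 = 0.7196 km³/yr.

0.72 km³/yr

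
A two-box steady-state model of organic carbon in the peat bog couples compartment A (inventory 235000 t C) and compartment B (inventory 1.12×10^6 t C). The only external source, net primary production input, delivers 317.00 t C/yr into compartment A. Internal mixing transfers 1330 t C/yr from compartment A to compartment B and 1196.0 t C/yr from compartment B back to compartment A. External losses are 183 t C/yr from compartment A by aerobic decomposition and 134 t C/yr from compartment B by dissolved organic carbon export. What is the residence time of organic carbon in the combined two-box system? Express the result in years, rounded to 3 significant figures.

Treat the two boxes together as one reservoir: the mixing fluxes between them are internal recycling, so τ = ΣM / Σ(external losses).
M_total = 235000 + 1.12×10^6 = 1.3550×10^6 t C.
ΣF_external_out = 183 + 134 = 317.00 t C/yr.
τ = M_total / ΣF_ext = 1.3550×10^6 / 317.00 = 4274 yr.

4270 yr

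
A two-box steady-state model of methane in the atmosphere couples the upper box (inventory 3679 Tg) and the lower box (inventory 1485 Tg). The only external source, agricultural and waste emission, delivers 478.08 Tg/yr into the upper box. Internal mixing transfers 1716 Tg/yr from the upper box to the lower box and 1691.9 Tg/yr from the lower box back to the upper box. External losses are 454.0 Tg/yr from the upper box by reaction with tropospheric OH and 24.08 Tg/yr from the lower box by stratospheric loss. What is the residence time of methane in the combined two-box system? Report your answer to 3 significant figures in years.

10.8 yr

Treat the two boxes together as one reservoir: the mixing fluxes between them are internal recycling, so τ = ΣM / Σ(external losses).
M_total = 3679 + 1485 = 5164.0 Tg.
ΣF_external_out = 454.0 + 24.08 = 478.08 Tg/yr.
τ = M_total / ΣF_ext = 5164.0 / 478.08 = 10.80 yr.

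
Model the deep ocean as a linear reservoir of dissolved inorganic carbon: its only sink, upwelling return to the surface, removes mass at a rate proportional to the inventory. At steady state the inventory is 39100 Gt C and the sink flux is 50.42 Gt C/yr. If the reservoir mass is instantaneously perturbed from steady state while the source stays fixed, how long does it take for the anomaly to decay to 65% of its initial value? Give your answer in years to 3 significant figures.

For a linear reservoir the anomaly decays as exp(−t/τ) with τ = M/F = 39100/50.42 = 775.5 yr.
exp(−t/τ) = 0.65 ⇒ t = −τ ln(0.65) = 775.5 × 0.4308 = 334.1 yr.

334 yr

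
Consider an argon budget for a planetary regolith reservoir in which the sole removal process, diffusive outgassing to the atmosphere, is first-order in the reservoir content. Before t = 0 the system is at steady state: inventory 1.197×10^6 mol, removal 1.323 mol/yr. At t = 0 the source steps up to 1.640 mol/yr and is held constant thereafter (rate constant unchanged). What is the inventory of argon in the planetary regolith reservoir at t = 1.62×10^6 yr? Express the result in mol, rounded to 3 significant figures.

τ = M₀/F₀ = 1.197×10^6/1.323 = 904800 yr; rate constant k = 1/τ.
New steady state M_∞ = F₁/k = F₁·τ = 1.640 × 904800 = 1.4838×10^6 mol.
M(t) = M_∞ + (M₀ − M_∞)·e^(−t/τ); t/τ = 1.62×10^6/904800 = 1.791, so e^(−t/τ) = 0.1669.
M(t) = 1.4838×10^6 − 286800 × 0.1669 = 1.4359×10^6 mol.

1.44×10^6 mol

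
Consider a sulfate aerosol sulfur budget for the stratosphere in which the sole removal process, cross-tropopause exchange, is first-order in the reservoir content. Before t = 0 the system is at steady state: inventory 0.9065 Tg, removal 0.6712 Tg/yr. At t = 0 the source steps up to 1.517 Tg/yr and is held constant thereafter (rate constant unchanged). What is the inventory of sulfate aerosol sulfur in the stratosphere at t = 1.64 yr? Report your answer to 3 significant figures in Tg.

1.71 Tg

The sink rate constant is k = F₀/M₀ = 0.6712/0.9065 = 0.7404 yr⁻¹.
Solving dM/dt = F₁ − kM with M(0) = M₀ gives M(t) = F₁/k + (M₀ − F₁/k)·e^(−kt).
F₁/k = 1.517/0.7404 = 2.0488 Tg; kt = 0.7404 × 1.64 = 1.214, e^(−kt) = 0.2969.
M(1.64) = 2.0488 + (0.9065 − 2.0488) × 0.2969 = 2.0488 − 0.3392 = 1.7096 Tg.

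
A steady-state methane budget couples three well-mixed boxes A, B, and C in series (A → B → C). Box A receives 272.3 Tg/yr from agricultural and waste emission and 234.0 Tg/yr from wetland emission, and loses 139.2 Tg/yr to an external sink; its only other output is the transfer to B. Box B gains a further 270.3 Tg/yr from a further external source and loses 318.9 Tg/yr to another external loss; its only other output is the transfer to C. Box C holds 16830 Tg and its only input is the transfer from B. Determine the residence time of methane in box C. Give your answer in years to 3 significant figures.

Box A: F(A→B) = (272.3 + 234.0) − 139.2 = 367.10 Tg/yr.
Box B: F(B→C) = (367.10 + 270.3) − 318.9 = 318.50 Tg/yr.
Box C throughput = its input = 318.50 Tg/yr; τ = 16830 / 318.50 = 52.84 yr.

52.8 yr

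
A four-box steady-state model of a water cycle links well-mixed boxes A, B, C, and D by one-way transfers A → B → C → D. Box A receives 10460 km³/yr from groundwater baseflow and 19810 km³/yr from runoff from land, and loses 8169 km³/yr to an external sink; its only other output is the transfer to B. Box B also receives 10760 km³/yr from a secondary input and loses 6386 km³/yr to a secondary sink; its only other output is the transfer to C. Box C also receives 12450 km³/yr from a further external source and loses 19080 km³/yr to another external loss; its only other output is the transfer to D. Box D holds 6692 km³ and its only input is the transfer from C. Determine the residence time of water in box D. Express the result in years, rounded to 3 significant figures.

Box A: F(A→B) = (10460 + 19810) − 8169 = 22101 km³/yr.
Box B: F(B→C) = (22101 + 10760) − 6386 = 26475 km³/yr.
Box C: F(C→D) = (26475 + 12450) − 19080 = 19845 km³/yr.
Box D throughput = its input = 19845 km³/yr; τ = 6692 / 19845 = 0.3372 yr.

0.337 yr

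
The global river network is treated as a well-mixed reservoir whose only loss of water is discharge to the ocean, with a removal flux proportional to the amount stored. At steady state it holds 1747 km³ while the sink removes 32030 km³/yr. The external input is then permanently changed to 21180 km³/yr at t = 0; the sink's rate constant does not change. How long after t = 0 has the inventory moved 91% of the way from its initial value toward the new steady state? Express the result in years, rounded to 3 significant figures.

τ = M₀/F₀ = 1747/32030 = 0.05454 yr.
The remaining gap fraction is e^(−t/τ); 91% covered ⇒ e^(−t/τ) = 0.0900.
t = −τ ln(0.0900) = 0.05454 × 2.408 = 0.1313 yr.

0.131 yr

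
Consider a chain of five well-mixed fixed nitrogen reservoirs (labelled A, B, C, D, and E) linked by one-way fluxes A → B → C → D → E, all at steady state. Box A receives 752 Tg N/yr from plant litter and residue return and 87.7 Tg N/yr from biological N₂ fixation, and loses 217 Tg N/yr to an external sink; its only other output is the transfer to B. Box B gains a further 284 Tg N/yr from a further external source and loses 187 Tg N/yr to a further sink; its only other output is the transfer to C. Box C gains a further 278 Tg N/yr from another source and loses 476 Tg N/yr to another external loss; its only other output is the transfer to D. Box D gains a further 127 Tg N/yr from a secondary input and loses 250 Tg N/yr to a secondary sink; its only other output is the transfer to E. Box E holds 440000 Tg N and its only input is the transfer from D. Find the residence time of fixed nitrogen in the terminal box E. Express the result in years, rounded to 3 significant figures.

1100 yr

Box A: F(A→B) = (752 + 87.7) − 217 = 622.70 Tg N/yr.
Box B: F(B→C) = (622.70 + 284) − 187 = 719.70 Tg N/yr.
Box C: F(C→D) = (719.70 + 278) − 476 = 521.70 Tg N/yr.
Box D: F(D→E) = (521.70 + 127) − 250 = 398.70 Tg N/yr.
Box E throughput = its input = 398.70 Tg N/yr; τ = 440000 / 398.70 = 1104 yr.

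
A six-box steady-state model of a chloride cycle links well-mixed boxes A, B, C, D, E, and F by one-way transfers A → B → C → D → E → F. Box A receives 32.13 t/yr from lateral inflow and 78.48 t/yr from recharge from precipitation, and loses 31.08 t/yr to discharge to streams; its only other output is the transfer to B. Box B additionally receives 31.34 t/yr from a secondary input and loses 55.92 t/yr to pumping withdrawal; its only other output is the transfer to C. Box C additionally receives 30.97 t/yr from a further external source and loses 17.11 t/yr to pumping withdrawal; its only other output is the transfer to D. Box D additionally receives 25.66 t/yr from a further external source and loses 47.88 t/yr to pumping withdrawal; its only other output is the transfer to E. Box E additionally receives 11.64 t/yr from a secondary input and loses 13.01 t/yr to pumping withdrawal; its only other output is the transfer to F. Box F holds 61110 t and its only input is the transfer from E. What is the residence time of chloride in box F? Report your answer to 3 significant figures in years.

1350 yr

Box A: F(A→B) = (32.13 + 78.48) − 31.08 = 79.530 t/yr.
Box B: F(B→C) = (79.530 + 31.34) − 55.92 = 54.950 t/yr.
Box C: F(C→D) = (54.950 + 30.97) − 17.11 = 68.810 t/yr.
Box D: F(D→E) = (68.810 + 25.66) − 47.88 = 46.590 t/yr.
Box E: F(E→F) = (46.590 + 11.64) − 13.01 = 45.220 t/yr.
Box F throughput = its input = 45.220 t/yr; τ = 61110 / 45.220 = 1351 yr.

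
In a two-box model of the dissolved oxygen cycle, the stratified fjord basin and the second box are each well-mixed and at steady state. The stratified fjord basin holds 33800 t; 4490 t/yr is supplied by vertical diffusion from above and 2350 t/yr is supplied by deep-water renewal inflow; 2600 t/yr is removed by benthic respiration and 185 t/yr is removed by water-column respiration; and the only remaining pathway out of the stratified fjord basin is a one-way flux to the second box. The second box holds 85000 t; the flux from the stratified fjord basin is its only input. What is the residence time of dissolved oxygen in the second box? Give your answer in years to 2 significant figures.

21 yr

Balance the stratified fjord basin: ΣF_in = 4490 + 2350 = 6840.0 t/yr.
Flux to the second box = ΣF_in − (2600 + 185) = 4055.0 t/yr.
At steady state the output of the second box equals its input, 4055.0 t/yr.
τ = M / F = 85000 / 4055.0 = 20.96 yr.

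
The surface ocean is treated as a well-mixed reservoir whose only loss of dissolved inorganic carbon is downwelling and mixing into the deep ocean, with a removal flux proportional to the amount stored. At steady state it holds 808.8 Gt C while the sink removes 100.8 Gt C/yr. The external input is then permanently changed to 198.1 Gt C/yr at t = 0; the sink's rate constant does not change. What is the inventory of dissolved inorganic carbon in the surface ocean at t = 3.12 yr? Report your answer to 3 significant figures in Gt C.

1060 Gt C

Residence time τ = M₀/F₀ = 8.024 yr. The eventual steady state is M_∞ = M₀·(F₁/F₀) = 808.8 × 198.1/100.8 = 1589.5 Gt C.
The anomaly ΔM(t) = M(t) − M_∞ decays as ΔM₀·e^(−t/τ) with ΔM₀ = 808.8 − 1589.5 = −780.7 Gt C.
At t = 3.12 yr, e^(−t/τ) = e^(−0.3888) = 0.6778, so ΔM = −529.2 Gt C and M = 1589.5 − 529.2 = 1060.3 Gt C.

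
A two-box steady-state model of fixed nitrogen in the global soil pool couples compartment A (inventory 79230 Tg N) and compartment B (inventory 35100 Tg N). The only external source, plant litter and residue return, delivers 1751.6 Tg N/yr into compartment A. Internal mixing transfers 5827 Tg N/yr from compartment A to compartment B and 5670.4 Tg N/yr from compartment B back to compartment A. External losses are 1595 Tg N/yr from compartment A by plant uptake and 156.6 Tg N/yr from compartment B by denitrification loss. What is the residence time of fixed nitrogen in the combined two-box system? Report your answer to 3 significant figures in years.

Residence time in the combined system uses the total inventory and the total *external* removal — internal exchanges between the two boxes cancel.
M_total = 79230 + 35100 = 114330 Tg N.
ΣF_external_out = 1595 + 156.6 = 1751.6 Tg N/yr.
τ = M_total / ΣF_ext = 114330 / 1751.6 = 65.27 yr.

65.3 yr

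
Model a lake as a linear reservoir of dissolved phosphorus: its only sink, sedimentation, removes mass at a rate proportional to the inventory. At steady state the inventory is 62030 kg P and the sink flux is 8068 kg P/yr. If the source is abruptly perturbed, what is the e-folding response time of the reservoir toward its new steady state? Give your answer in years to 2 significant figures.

For a linear reservoir the response time equals the residence time τ = M/F.
τ = 62030 / 8068 = 7.688 yr.

7.7 yr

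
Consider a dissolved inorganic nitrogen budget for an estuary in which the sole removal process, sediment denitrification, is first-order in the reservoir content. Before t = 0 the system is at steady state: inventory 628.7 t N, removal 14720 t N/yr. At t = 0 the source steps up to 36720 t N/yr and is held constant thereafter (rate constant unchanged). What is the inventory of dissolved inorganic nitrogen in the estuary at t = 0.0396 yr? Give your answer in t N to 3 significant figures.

1200 t N

τ = M₀/F₀ = 628.7/14720 = 0.04271 yr; rate constant k = 1/τ.
New steady state M_∞ = F₁/k = F₁·τ = 36720 × 0.04271 = 1568.3 t N.
M(t) = M_∞ + (M₀ − M_∞)·e^(−t/τ); t/τ = 0.0396/0.04271 = 0.9272, so e^(−t/τ) = 0.3957.
M(t) = 1568.3 − 939.6 × 0.3957 = 1196.5 t N.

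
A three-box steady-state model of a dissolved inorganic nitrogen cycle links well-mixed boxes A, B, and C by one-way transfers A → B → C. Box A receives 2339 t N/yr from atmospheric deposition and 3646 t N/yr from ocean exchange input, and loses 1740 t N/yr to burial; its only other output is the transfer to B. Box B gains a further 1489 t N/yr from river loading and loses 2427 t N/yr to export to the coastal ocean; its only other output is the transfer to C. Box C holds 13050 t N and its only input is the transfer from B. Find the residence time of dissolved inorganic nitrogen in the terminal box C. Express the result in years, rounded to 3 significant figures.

3.95 yr

Box A: F(A→B) = (2339 + 3646) − 1740 = 4245.0 t N/yr.
Box B: F(B→C) = (4245.0 + 1489) − 2427 = 3307.0 t N/yr.
Box C throughput = its input = 3307.0 t N/yr; τ = 13050 / 3307.0 = 3.946 yr.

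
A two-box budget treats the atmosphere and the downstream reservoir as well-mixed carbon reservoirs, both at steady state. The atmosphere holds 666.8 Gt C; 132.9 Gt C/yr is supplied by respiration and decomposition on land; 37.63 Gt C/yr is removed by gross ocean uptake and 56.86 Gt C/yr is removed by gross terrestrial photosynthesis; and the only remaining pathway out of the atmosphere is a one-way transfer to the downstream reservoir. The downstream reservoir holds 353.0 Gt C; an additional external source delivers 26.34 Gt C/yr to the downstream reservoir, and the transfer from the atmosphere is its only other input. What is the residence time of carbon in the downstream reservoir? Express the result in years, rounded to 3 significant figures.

5.45 yr

Balance the atmosphere: ΣF_in = 132.90 Gt C/yr.
Transfer to the downstream reservoir = ΣF_in − (37.63 + 56.86) = 38.410 Gt C/yr.
Total input to the downstream reservoir = 38.410 + 26.34 = 64.750 Gt C/yr; at steady state this equals its total output.
τ = M / F = 353.0 / 64.750 = 5.452 yr.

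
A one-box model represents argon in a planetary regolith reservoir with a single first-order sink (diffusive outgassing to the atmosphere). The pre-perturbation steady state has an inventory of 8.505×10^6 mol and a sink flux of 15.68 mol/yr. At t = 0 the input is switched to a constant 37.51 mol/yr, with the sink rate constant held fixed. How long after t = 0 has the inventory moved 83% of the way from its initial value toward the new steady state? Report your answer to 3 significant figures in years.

961000 yr

τ = M₀/F₀ = 8.505×10^6/15.68 = 542400 yr.
The remaining gap fraction is e^(−t/τ); 83% covered ⇒ e^(−t/τ) = 0.170.
t = −τ ln(0.170) = 542400 × 1.772 = 961100 yr.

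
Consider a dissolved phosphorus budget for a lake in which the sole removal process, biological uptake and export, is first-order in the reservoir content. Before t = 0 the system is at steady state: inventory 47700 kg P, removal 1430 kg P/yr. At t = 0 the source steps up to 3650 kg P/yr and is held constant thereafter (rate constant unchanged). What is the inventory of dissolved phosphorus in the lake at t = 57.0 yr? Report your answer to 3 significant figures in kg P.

108000 kg P

Residence time τ = M₀/F₀ = 33.36 yr. The eventual steady state is M_∞ = M₀·(F₁/F₀) = 47700 × 3650/1430 = 121750 kg P.
The anomaly ΔM(t) = M(t) − M_∞ decays as ΔM₀·e^(−t/τ) with ΔM₀ = 47700 − 121750 = −74050 kg P.
At t = 57.0 yr, e^(−t/τ) = e^(−1.709) = 0.1811, so ΔM = −13410 kg P and M = 121750 − 13410 = 108340 kg P.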